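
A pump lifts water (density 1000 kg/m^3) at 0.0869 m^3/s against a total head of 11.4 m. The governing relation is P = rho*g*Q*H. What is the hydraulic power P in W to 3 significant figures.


P = 1000 * 9.81 * 0.0869 * 11.4 = 9720 W
Therefore the hydraulic power P = 9720 W.


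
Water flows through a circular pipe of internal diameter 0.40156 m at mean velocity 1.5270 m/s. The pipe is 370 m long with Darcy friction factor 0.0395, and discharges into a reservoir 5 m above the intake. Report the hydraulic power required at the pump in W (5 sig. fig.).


Approach: apply continuity + Darcy-Weisbach + hydraulic power, Q = A*v; hf = f*(L/D)*(v^2/(2g)); H = static + hf; P = rho*g*Q*H.
Step 1 — flow rate (continuity, Q = A*v):
  A = pi*(0.40156/2)^2 = 0.1266458 m^2
  Q = 0.1266458 * 1.5270 = 0.1933881 m^3/s
Step 2 — friction head loss (Darcy-Weisbach):
  hf = 0.0395 * (370/0.40156) * (1.5270^2 / (2*9.81))
  hf = 4.325412 m
Step 3 — total head: H = 5 + 4.325412 = 9.325412 m
Step 4 — hydraulic power (P = rho*g*Q*H):
  P = 1000 * 9.81 * 0.1933881 * 9.325412 = 17692 W
Therefore the hydraulic power required at the pump = 17692 W.


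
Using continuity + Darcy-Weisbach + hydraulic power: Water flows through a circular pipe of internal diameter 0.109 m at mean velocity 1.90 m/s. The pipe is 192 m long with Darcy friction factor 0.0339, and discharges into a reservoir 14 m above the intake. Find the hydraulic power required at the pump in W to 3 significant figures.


Approach: apply continuity + Darcy-Weisbach + hydraulic power, Q = A*v; hf = f*(L/D)*(v^2/(2g)); H = static + hf; P = rho*g*Q*H.
Step 1 — flow rate (continuity, Q = A*v):
  A = pi*(0.109/2)^2 = 0.0093313 m^2
  Q = 0.0093313 * 1.90 = 0.017729 m^3/s
Step 2 — friction head loss (Darcy-Weisbach):
  hf = 0.0339 * (192/0.109) * (1.90^2 / (2*9.81))
  hf = 10.987 m
Step 3 — total head: H = 14 + 10.987 = 24.987 m
Step 4 — hydraulic power (P = rho*g*Q*H):
  P = 1000 * 9.81 * 0.017729 * 24.987 = 4350 W
Therefore the hydraulic power required at the pump = 4350 W.


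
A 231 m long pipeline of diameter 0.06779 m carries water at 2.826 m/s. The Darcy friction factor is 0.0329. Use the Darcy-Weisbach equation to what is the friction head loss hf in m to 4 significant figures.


Approach: apply the Darcy-Weisbach equation, hf = f*(L/D)*(v^2/(2g)).
hf = 0.0329 * (231/0.06779) * (2.826^2 / (2*9.81))
hf = 45.63 m
Therefore the friction head loss hf = 45.63 m.


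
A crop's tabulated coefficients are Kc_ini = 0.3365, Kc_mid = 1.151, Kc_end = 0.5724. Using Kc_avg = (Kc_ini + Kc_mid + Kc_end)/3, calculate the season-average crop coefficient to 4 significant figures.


Kc_avg = (0.3365 + 1.151 + 0.5724)/3 = 0.6866
Therefore the season-average crop coefficient = 0.6866.


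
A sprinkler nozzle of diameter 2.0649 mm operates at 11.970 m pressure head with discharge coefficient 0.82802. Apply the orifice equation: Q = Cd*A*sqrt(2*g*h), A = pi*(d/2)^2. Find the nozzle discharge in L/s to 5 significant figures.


A = pi*(2.0649e-3/2)^2 = 3.348790e-06 m^2
Q = 0.82802 * 3.348790e-06 * sqrt(2*9.81*11.970) * 1000 = 0.042494 L/s
Therefore the nozzle discharge = 0.042494 L/s.


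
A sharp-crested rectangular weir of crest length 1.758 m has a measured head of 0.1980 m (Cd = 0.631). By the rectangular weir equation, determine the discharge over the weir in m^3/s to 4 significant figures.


Approach: apply the rectangular weir equation, Q = (2/3)*Cd*L*sqrt(2g)*H^1.5.
Q = (2/3)*0.631*1.758*sqrt(2*9.81)*0.1980^1.5 = 0.2886 m^3/s
Therefore the discharge over the weir = 0.2886 m^3/s.


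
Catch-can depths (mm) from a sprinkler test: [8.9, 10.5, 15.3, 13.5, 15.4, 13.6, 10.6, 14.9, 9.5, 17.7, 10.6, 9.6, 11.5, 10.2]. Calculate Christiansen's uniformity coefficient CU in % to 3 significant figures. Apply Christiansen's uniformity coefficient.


Approach: apply Christiansen's uniformity coefficient, CU = (1 - mean_abs_deviation/mean)*100.
mean = 12.271 mm
mean |d_i - mean| = 2.3959 mm
CU = (1 - 2.3959/12.271)*100 = 80.5 %
Therefore Christiansen's uniformity coefficient CU = 80.5 %.


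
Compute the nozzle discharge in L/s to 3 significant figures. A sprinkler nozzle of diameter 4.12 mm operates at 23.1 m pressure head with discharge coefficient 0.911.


Approach: apply the orifice equation, Q = Cd*A*sqrt(2*g*h), A = pi*(d/2)^2.
A = pi*(4.12e-3/2)^2 = 1.3332e-05 m^2
Q = 0.911 * 1.3332e-05 * sqrt(2*9.81*23.1) * 1000 = 0.259 L/s
Therefore the nozzle discharge = 0.259 L/s.


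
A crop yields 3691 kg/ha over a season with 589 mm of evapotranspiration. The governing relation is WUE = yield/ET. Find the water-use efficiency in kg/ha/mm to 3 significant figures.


WUE = 3691 / 589 = 6.27 kg/ha/mm
Therefore the water-use efficiency = 6.27 kg/ha/mm.


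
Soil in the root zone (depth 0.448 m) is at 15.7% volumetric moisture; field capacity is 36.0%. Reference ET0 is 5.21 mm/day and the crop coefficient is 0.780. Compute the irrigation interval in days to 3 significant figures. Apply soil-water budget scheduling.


Approach: apply soil-water budget scheduling, SMD = (FC-theta)/100*depth*1000; ETc = ET0*Kc; interval = SMD/ETc.
Step 1 — soil moisture deficit:
  SMD = (36.0 - 15.7)/100 * 0.448 * 1000 = 90.944 mm
Step 2 — daily crop ET (ETc = ET0*Kc):
  ETc = 5.21 * 0.780 = 4.0638 mm/day
Step 3 — irrigation interval (SMD/ETc):
  interval = 90.944 / 4.0638 = 22.4 days
Therefore the irrigation interval = 22.4 days.


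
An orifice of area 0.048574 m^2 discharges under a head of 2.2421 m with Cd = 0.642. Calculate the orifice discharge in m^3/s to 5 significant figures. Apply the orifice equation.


Approach: apply the orifice equation, Q = Cd*A*sqrt(2*g*h).
Q = 0.642 * 0.048574 * sqrt(2*9.81*2.2421) = 0.20683 m^3/s
Therefore the orifice discharge = 0.20683 m^3/s.


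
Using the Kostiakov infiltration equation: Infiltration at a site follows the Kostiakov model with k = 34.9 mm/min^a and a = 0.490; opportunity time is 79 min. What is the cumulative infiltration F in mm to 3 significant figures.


Approach: apply the Kostiakov infiltration equation, F = k*t^a.
F = 34.9 * 79^0.490 = 297 mm
Therefore the cumulative infiltration F = 297 mm.


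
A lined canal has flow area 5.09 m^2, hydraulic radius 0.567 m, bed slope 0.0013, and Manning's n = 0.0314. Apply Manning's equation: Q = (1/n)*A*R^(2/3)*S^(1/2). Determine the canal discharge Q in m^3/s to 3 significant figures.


Q = (1/0.0314) * 5.09 * 0.567^(2/3) * 0.0013^(1/2) = 4.00 m^3/s
Therefore the canal discharge Q = 4.00 m^3/s.


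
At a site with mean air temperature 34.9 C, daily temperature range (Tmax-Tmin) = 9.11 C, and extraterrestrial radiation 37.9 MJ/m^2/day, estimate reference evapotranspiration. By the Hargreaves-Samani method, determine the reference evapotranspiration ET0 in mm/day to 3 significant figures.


Approach: apply the Hargreaves-Samani method, ET0 = 0.0023*(Tmean+17.8)*sqrt(Tmax-Tmin)*0.408*Ra.
ET0 = 0.0023*(34.9+17.8)*sqrt(9.11)*0.408*37.9 = 5.66 mm/day
Therefore the reference evapotranspiration ET0 = 5.66 mm/day.


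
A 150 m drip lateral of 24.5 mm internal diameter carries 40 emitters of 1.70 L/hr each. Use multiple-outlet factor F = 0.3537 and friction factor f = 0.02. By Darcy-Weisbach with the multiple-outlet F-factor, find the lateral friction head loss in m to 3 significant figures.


Approach: apply Darcy-Weisbach with the multiple-outlet F-factor, Q = n*q/(3600*1000) m^3/s; v = Q/A; hf = F*f*(L/D)*(v^2/(2g)).
Q = 40*1.70/(3600*1000) = 1.8889e-05 m^3/s
A = pi*(24.5e-3/2)^2 = 4.7144e-04 m^2, so v = Q/A = 0.040067 m/s
hf = 0.3537*0.02*(150/0.0245)*(0.040067^2/(2*9.81)) = 0.00354 m
Therefore the lateral friction head loss = 0.00354 m.


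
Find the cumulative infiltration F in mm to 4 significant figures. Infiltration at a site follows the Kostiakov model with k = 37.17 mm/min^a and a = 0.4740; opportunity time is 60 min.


Approach: apply the Kostiakov infiltration equation, F = k*t^a.
F = 37.17 * 60^0.4740 = 258.8 mm
Therefore the cumulative infiltration F = 258.8 mm.


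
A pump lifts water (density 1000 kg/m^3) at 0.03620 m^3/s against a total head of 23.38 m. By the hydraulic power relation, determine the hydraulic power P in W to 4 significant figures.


Approach: apply the hydraulic power relation, P = rho*g*Q*H.
P = 1000 * 9.81 * 0.03620 * 23.38 = 8303 W
Therefore the hydraulic power P = 8303 W.


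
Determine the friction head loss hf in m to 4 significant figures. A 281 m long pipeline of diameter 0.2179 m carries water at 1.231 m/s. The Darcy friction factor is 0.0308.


Approach: apply the Darcy-Weisbach equation, hf = f*(L/D)*(v^2/(2g)).
hf = 0.0308 * (281/0.2179) * (1.231^2 / (2*9.81))
hf = 3.068 m
Therefore the friction head loss hf = 3.068 m.


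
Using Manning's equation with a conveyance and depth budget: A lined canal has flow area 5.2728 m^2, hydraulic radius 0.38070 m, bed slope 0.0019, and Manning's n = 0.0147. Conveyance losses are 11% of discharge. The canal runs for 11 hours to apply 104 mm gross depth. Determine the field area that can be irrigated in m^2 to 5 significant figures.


Approach: apply Manning's equation with a conveyance and depth budget, Q = (1/n)*A*R^(2/3)*S^(1/2); Q_field = Q*(1-loss); Area = Q_field*t/(d/1000).
Step 1 — canal discharge (Manning's equation):
  Q = (1/0.0147) * 5.2728 * 0.38070^(2/3) * 0.0019^(1/2) = 8.212764 m^3/s
Step 2 — delivered flow: Q_field = 8.212764*(1 - 11/100) = 7.309360 m^3/s
Step 3 — volume delivered: V = 7.309360 * 11*3600 = 289450.7 m^3
Step 4 — area served: A = V / (depth/1000) = 289450.7 / 0.104 = 2783200 m^2
Therefore the field area that can be irrigated = 2783200 m^2.


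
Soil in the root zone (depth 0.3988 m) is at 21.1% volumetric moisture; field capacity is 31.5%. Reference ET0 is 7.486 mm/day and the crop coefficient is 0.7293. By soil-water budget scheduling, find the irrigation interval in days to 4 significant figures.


Approach: apply soil-water budget scheduling, SMD = (FC-theta)/100*depth*1000; ETc = ET0*Kc; interval = SMD/ETc.
Step 1 — soil moisture deficit:
  SMD = (31.5 - 21.1)/100 * 0.3988 * 1000 = 41.4752 mm
Step 2 — daily crop ET (ETc = ET0*Kc):
  ETc = 7.486 * 0.7293 = 5.45954 mm/day
Step 3 — irrigation interval (SMD/ETc):
  interval = 41.4752 / 5.45954 = 7.597 days
Therefore the irrigation interval = 7.597 days.


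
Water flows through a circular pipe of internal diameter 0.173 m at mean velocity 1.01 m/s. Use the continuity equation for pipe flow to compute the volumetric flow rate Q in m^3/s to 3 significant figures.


Approach: apply the continuity equation for pipe flow, Q = A * v with A = pi*(D/2)^2.
A = pi*(0.173/2)^2 = 0.023506 m^2
Q = 0.023506 * 1.01 = 0.0237 m^3/s
Therefore the volumetric flow rate Q = 0.0237 m^3/s.


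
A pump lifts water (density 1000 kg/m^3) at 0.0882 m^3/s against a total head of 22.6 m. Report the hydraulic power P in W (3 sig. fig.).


Approach: apply the hydraulic power relation, P = rho*g*Q*H.
P = 1000 * 9.81 * 0.0882 * 22.6 = 19600 W
Therefore the hydraulic power P = 19600 W.


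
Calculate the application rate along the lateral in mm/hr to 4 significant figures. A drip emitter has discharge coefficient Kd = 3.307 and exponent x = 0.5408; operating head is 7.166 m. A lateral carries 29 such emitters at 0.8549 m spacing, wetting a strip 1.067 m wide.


Approach: apply the emitter equation with a lateral mass balance, q = Kd*h^x; Q = n*q; rate = Q/(n*spacing*width).
Step 1 — single emitter flow (q = Kd*h^x):
  q = 3.307 * 7.166^0.5408 = 9.59330 L/hr
Step 2 — total lateral flow: Q = 29 * 9.59330 = 278.206 L/hr
Step 3 — wetted area: A = 29 * 0.8549 * 1.067 = 26.4532 m^2
Step 4 — application rate: Q/A = 278.206/26.4532 = 10.52 mm/hr
Therefore the application rate along the lateral = 10.52 mm/hr.


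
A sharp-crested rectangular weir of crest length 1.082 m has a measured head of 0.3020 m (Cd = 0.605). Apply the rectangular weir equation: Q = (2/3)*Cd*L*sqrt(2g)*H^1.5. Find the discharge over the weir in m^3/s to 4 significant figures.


Q = (2/3)*0.605*1.082*sqrt(2*9.81)*0.3020^1.5 = 0.3208 m^3/s
Therefore the discharge over the weir = 0.3208 m^3/s.


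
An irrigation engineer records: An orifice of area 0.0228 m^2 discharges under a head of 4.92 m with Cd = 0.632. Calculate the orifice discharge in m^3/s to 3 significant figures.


Approach: apply the orifice equation, Q = Cd*A*sqrt(2*g*h).
Q = 0.632 * 0.0228 * sqrt(2*9.81*4.92) = 0.142 m^3/s
Therefore the orifice discharge = 0.142 m^3/s.


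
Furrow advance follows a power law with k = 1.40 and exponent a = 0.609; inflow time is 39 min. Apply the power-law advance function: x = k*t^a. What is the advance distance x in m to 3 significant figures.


x = 1.40 * 39^0.609 = 13.0 m
Therefore the advance distance x = 13.0 m.


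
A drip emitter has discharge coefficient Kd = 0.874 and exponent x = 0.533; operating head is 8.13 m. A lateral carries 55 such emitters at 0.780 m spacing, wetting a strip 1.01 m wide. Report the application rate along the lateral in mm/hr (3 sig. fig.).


Approach: apply the emitter equation with a lateral mass balance, q = Kd*h^x; Q = n*q; rate = Q/(n*spacing*width).
Step 1 — single emitter flow (q = Kd*h^x):
  q = 0.874 * 8.13^0.533 = 2.6705 L/hr
Step 2 — total lateral flow: Q = 55 * 2.6705 = 146.88 L/hr
Step 3 — wetted area: A = 55 * 0.780 * 1.01 = 43.329 m^2
Step 4 — application rate: Q/A = 146.88/43.329 = 3.39 mm/hr
Therefore the application rate along the lateral = 3.39 mm/hr.


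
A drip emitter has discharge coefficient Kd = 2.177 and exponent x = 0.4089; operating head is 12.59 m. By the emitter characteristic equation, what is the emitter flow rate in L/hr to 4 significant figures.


Approach: apply the emitter characteristic equation, q = Kd * h^x.
q = 2.177 * 12.59^0.4089 = 6.133 L/hr
Therefore the emitter flow rate = 6.133 L/hr.


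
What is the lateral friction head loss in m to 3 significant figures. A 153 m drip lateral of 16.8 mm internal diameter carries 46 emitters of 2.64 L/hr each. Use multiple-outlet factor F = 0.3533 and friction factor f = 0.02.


Approach: apply Darcy-Weisbach with the multiple-outlet F-factor, Q = n*q/(3600*1000) m^3/s; v = Q/A; hf = F*f*(L/D)*(v^2/(2g)).
Q = 46*2.64/(3600*1000) = 3.3733e-05 m^3/s
A = pi*(16.8e-3/2)^2 = 2.2167e-04 m^2, so v = Q/A = 0.15218 m/s
hf = 0.3533*0.02*(153/0.0168)*(0.15218^2/(2*9.81)) = 0.0760 m
Therefore the lateral friction head loss = 0.0760 m.


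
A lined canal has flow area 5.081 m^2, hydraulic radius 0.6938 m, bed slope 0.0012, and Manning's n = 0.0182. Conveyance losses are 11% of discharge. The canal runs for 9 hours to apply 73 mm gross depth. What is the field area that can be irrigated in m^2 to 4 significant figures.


Approach: apply Manning's equation with a conveyance and depth budget, Q = (1/n)*A*R^(2/3)*S^(1/2); Q_field = Q*(1-loss); Area = Q_field*t/(d/1000).
Step 1 — canal discharge (Manning's equation):
  Q = (1/0.0182) * 5.081 * 0.6938^(2/3) * 0.0012^(1/2) = 7.57922 m^3/s
Step 2 — delivered flow: Q_field = 7.57922*(1 - 11/100) = 6.74551 m^3/s
Step 3 — volume delivered: V = 6.74551 * 9*3600 = 218554 m^3
Step 4 — area served: A = V / (depth/1000) = 218554 / 0.073 = 2994000 m^2
Therefore the field area that can be irrigated = 2994000 m^2.


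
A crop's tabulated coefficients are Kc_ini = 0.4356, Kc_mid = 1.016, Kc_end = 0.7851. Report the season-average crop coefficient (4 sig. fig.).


Approach: apply a simple seasonal average, Kc_avg = (Kc_ini + Kc_mid + Kc_end)/3.
Kc_avg = (0.4356 + 1.016 + 0.7851)/3 = 0.7456
Therefore the season-average crop coefficient = 0.7456.


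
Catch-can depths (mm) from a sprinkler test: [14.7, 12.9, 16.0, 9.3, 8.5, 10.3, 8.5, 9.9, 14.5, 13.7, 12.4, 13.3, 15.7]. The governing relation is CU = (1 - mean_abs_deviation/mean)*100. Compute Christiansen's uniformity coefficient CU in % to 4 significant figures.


mean = 12.2846 mm
mean |d_i - mean| = 2.29586 mm
CU = (1 - 2.29586/12.2846)*100 = 81.31 %
Therefore Christiansen's uniformity coefficient CU = 81.31 %.


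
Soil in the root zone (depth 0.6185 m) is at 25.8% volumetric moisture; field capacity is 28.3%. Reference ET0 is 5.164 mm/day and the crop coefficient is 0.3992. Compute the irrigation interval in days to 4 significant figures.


Approach: apply soil-water budget scheduling, SMD = (FC-theta)/100*depth*1000; ETc = ET0*Kc; interval = SMD/ETc.
Step 1 — soil moisture deficit:
  SMD = (28.3 - 25.8)/100 * 0.6185 * 1000 = 15.4625 mm
Step 2 — daily crop ET (ETc = ET0*Kc):
  ETc = 5.164 * 0.3992 = 2.06147 mm/day
Step 3 — irrigation interval (SMD/ETc):
  interval = 15.4625 / 2.06147 = 7.501 days
Therefore the irrigation interval = 7.501 days.


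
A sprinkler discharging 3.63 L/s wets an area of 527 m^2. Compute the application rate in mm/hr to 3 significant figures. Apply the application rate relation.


Approach: apply the application rate relation, rate = (Q/A)*3600.
rate = (3.63 / 527) * 3600 = 24.8 mm/hr
Therefore the application rate = 24.8 mm/hr.


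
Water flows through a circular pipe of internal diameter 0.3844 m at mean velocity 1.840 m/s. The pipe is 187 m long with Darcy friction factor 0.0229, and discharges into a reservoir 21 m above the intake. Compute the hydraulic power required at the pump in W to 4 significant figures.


Approach: apply continuity + Darcy-Weisbach + hydraulic power, Q = A*v; hf = f*(L/D)*(v^2/(2g)); H = static + hf; P = rho*g*Q*H.
Step 1 — flow rate (continuity, Q = A*v):
  A = pi*(0.3844/2)^2 = 0.116053 m^2
  Q = 0.116053 * 1.840 = 0.213538 m^3/s
Step 2 — friction head loss (Darcy-Weisbach):
  hf = 0.0229 * (187/0.3844) * (1.840^2 / (2*9.81))
  hf = 1.92234 m
Step 3 — total head: H = 21 + 1.92234 = 22.9223 m
Step 4 — hydraulic power (P = rho*g*Q*H):
  P = 1000 * 9.81 * 0.213538 * 22.9223 = 48020 W
Therefore the hydraulic power required at the pump = 48020 W.


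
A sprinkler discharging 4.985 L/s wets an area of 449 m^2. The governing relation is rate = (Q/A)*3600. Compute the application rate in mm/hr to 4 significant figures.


rate = (4.985 / 449) * 3600 = 39.97 mm/hr
Therefore the application rate = 39.97 mm/hr.


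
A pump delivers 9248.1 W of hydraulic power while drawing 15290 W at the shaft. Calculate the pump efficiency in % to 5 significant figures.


Approach: apply the efficiency ratio, eta = (P_out/P_in)*100.
eta = (9248.1 / 15290) * 100 = 60.485 %
Therefore the pump efficiency = 60.485 %.


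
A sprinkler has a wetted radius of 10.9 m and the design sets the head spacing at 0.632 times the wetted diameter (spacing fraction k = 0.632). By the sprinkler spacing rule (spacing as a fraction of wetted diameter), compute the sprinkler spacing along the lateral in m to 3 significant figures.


Approach: apply the sprinkler spacing rule (spacing as a fraction of wetted diameter), S = k*(2*R).
S = 0.632 * (2 * 10.9) = 13.8 m
Therefore the sprinkler spacing along the lateral = 13.8 m.


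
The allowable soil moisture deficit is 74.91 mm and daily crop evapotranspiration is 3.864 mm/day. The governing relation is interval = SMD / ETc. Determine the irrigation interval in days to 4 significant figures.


interval = 74.91 / 3.864 = 19.39 days
Therefore the irrigation interval = 19.39 days.


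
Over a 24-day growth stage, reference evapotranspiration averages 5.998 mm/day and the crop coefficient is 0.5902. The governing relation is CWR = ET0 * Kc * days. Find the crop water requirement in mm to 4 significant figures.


CWR = 5.998 * 0.5902 * 24 = 84.96 mm
Therefore the crop water requirement = 84.96 mm.


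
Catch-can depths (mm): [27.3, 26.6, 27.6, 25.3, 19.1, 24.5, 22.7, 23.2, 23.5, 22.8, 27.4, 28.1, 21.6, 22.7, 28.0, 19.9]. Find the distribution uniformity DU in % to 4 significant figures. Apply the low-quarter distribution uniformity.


Approach: apply the low-quarter distribution uniformity, DU = (mean of lowest quarter of readings / overall mean)*100.
sorted lowest 4 of 16: [19.1, 19.9, 21.6, 22.7] -> mean = 20.8250 mm
overall mean = 24.3938 mm
DU = (20.8250/24.3938)*100 = 85.37 %
Therefore the distribution uniformity DU = 85.37 %.


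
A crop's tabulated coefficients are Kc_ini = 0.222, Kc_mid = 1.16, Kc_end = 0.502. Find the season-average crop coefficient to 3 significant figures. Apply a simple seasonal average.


Approach: apply a simple seasonal average, Kc_avg = (Kc_ini + Kc_mid + Kc_end)/3.
Kc_avg = (0.222 + 1.16 + 0.502)/3 = 0.628
Therefore the season-average crop coefficient = 0.628.


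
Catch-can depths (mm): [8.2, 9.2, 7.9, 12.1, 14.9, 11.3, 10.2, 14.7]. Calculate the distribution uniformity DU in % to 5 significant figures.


Approach: apply the low-quarter distribution uniformity, DU = (mean of lowest quarter of readings / overall mean)*100.
sorted lowest 2 of 8: [7.9, 8.2] -> mean = 8.050000 mm
overall mean = 11.06250 mm
DU = (8.050000/11.06250)*100 = 72.768 %
Therefore the distribution uniformity DU = 72.768 %.


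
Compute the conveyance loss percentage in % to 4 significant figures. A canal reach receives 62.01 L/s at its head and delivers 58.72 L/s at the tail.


Approach: apply the conveyance loss ratio, loss% = ((Q_head - Q_tail)/Q_head)*100.
loss = ((62.01 - 58.72)/62.01)*100 = 5.306 %
Therefore the conveyance loss percentage = 5.306 %.


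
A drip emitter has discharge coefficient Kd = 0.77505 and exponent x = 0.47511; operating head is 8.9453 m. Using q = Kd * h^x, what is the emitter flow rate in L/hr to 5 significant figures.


q = 0.77505 * 8.9453^0.47511 = 2.1950 L/hr
Therefore the emitter flow rate = 2.1950 L/hr.


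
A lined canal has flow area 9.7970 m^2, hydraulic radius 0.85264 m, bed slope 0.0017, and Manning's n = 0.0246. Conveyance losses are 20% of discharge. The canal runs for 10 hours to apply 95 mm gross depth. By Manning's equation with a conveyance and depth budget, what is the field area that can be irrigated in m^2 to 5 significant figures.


Approach: apply Manning's equation with a conveyance and depth budget, Q = (1/n)*A*R^(2/3)*S^(1/2); Q_field = Q*(1-loss); Area = Q_field*t/(d/1000).
Step 1 — canal discharge (Manning's equation):
  Q = (1/0.0246) * 9.7970 * 0.85264^(2/3) * 0.0017^(1/2) = 14.76476 m^3/s
Step 2 — delivered flow: Q_field = 14.76476*(1 - 20/100) = 11.81180 m^3/s
Step 3 — volume delivered: V = 11.81180 * 10*3600 = 425225.0 m^3
Step 4 — area served: A = V / (depth/1000) = 425225.0 / 0.095 = 4476100 m^2
Therefore the field area that can be irrigated = 4476100 m^2.


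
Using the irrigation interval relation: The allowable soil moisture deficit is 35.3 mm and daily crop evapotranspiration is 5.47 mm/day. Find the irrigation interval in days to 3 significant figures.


Approach: apply the irrigation interval relation, interval = SMD / ETc.
interval = 35.3 / 5.47 = 6.45 days
Therefore the irrigation interval = 6.45 days.


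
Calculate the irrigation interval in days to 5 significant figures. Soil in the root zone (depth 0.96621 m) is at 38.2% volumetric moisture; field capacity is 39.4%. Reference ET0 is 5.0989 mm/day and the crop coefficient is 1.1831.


Approach: apply soil-water budget scheduling, SMD = (FC-theta)/100*depth*1000; ETc = ET0*Kc; interval = SMD/ETc.
Step 1 — soil moisture deficit:
  SMD = (39.4 - 38.2)/100 * 0.96621 * 1000 = 11.59452 mm
Step 2 — daily crop ET (ETc = ET0*Kc):
  ETc = 5.0989 * 1.1831 = 6.032509 mm/day
Step 3 — irrigation interval (SMD/ETc):
  interval = 11.59452 / 6.032509 = 1.9220 days
Therefore the irrigation interval = 1.9220 days.


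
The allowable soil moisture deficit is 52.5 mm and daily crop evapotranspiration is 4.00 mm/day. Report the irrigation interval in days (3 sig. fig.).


Approach: apply the irrigation interval relation, interval = SMD / ETc.
interval = 52.5 / 4.00 = 13.1 days
Therefore the irrigation interval = 13.1 days.


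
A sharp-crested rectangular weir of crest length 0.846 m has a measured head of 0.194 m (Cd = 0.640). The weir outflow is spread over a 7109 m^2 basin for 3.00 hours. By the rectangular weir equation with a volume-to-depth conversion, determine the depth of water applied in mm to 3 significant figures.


Approach: apply the rectangular weir equation with a volume-to-depth conversion, Q = (2/3)*Cd*L*sqrt(2g)*H^1.5; d = Q*t/A * 1000.
Step 1 — weir discharge:
  Q = (2/3)*0.640*0.846*sqrt(2*9.81)*0.194^1.5 = 0.13662 m^3/s
Step 2 — volume: V = 0.13662 * 3.00*3600 = 1475.5 m^3
Step 3 — depth: d = V/A * 1000 = 1475.5/7109 * 1000 = 208 mm
Therefore the depth of water applied = 208 mm.


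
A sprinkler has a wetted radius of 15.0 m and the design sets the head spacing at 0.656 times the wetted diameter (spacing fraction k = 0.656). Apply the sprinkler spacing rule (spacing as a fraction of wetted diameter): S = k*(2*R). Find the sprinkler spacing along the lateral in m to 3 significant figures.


S = 0.656 * (2 * 15.0) = 19.7 m
Therefore the sprinkler spacing along the lateral = 19.7 m.


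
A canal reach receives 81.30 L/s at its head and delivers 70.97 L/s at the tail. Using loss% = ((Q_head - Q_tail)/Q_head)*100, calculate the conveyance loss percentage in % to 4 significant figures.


loss = ((81.30 - 70.97)/81.30)*100 = 12.71 %
Therefore the conveyance loss percentage = 12.71 %.


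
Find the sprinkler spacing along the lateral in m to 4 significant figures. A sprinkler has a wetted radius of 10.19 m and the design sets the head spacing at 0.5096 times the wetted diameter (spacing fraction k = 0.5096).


Approach: apply the sprinkler spacing rule (spacing as a fraction of wetted diameter), S = k*(2*R).
S = 0.5096 * (2 * 10.19) = 10.39 m
Therefore the sprinkler spacing along the lateral = 10.39 m.


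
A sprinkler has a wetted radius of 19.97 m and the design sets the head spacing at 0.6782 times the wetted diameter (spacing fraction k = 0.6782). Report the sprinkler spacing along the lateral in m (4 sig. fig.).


Approach: apply the sprinkler spacing rule (spacing as a fraction of wetted diameter), S = k*(2*R).
S = 0.6782 * (2 * 19.97) = 27.09 m
Therefore the sprinkler spacing along the lateral = 27.09 m.


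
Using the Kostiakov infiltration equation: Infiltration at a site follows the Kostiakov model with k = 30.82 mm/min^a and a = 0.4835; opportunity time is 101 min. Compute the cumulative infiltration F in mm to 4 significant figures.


Approach: apply the Kostiakov infiltration equation, F = k*t^a.
F = 30.82 * 101^0.4835 = 287.0 mm
Therefore the cumulative infiltration F = 287.0 mm.


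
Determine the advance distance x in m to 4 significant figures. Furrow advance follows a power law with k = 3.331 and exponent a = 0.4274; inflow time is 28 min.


Approach: apply the power-law advance function, x = k*t^a.
x = 3.331 * 28^0.4274 = 13.84 m
Therefore the advance distance x = 13.84 m.


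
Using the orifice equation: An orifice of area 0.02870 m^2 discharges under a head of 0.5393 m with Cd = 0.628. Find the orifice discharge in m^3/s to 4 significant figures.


Approach: apply the orifice equation, Q = Cd*A*sqrt(2*g*h).
Q = 0.628 * 0.02870 * sqrt(2*9.81*0.5393) = 0.05863 m^3/s
Therefore the orifice discharge = 0.05863 m^3/s.


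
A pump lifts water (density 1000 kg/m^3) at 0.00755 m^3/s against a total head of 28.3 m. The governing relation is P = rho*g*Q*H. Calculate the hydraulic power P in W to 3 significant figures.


P = 1000 * 9.81 * 0.00755 * 28.3 = 2100 W
Therefore the hydraulic power P = 2100 W.


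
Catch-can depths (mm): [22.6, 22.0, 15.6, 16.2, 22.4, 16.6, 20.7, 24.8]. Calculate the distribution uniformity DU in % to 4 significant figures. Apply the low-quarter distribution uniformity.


Approach: apply the low-quarter distribution uniformity, DU = (mean of lowest quarter of readings / overall mean)*100.
sorted lowest 2 of 8: [15.6, 16.2] -> mean = 15.9000 mm
overall mean = 20.1125 mm
DU = (15.9000/20.1125)*100 = 79.06 %
Therefore the distribution uniformity DU = 79.06 %.


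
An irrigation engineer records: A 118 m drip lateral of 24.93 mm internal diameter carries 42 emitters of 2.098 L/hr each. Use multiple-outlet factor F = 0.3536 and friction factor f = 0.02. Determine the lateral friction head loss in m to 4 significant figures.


Approach: apply Darcy-Weisbach with the multiple-outlet F-factor, Q = n*q/(3600*1000) m^3/s; v = Q/A; hf = F*f*(L/D)*(v^2/(2g)).
Q = 42*2.098/(3600*1000) = 2.44767e-05 m^3/s
A = pi*(24.93e-3/2)^2 = 4.88129e-04 m^2, so v = Q/A = 0.0501439 m/s
hf = 0.3536*0.02*(118/0.02493)*(0.0501439^2/(2*9.81)) = 0.004290 m
Therefore the lateral friction head loss = 0.004290 m.


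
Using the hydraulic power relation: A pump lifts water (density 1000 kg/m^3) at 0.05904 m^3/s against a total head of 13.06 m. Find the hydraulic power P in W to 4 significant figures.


Approach: apply the hydraulic power relation, P = rho*g*Q*H.
P = 1000 * 9.81 * 0.05904 * 13.06 = 7564 W
Therefore the hydraulic power P = 7564 W.


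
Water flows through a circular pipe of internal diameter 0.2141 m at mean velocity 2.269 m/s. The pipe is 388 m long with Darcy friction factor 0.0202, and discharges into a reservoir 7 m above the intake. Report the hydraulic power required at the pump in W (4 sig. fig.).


Approach: apply continuity + Darcy-Weisbach + hydraulic power, Q = A*v; hf = f*(L/D)*(v^2/(2g)); H = static + hf; P = rho*g*Q*H.
Step 1 — flow rate (continuity, Q = A*v):
  A = pi*(0.2141/2)^2 = 0.0360017 m^2
  Q = 0.0360017 * 2.269 = 0.0816879 m^3/s
Step 2 — friction head loss (Darcy-Weisbach):
  hf = 0.0202 * (388/0.2141) * (2.269^2 / (2*9.81))
  hf = 9.60586 m
Step 3 — total head: H = 7 + 9.60586 = 16.6059 m
Step 4 — hydraulic power (P = rho*g*Q*H):
  P = 1000 * 9.81 * 0.0816879 * 16.6059 = 13310 W
Therefore the hydraulic power required at the pump = 13310 W.


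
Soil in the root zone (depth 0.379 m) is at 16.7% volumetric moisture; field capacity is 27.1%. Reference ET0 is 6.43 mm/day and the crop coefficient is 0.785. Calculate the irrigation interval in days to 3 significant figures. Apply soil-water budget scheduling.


Approach: apply soil-water budget scheduling, SMD = (FC-theta)/100*depth*1000; ETc = ET0*Kc; interval = SMD/ETc.
Step 1 — soil moisture deficit:
  SMD = (27.1 - 16.7)/100 * 0.379 * 1000 = 39.416 mm
Step 2 — daily crop ET (ETc = ET0*Kc):
  ETc = 6.43 * 0.785 = 5.0476 mm/day
Step 3 — irrigation interval (SMD/ETc):
  interval = 39.416 / 5.0476 = 7.81 days
Therefore the irrigation interval = 7.81 days.


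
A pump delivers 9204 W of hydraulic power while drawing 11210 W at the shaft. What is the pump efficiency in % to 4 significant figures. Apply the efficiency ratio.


Approach: apply the efficiency ratio, eta = (P_out/P_in)*100.
eta = (9204 / 11210) * 100 = 82.11 %
Therefore the pump efficiency = 82.11 %.


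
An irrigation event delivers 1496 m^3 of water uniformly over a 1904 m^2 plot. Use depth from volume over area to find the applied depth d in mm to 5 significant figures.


Approach: apply depth from volume over area, d = (V/A)*1000.
d = (1496 / 1904) * 1000 = 785.71 mm
Therefore the applied depth d = 785.71 mm.


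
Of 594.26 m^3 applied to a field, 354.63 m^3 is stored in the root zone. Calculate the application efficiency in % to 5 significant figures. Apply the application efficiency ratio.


Approach: apply the application efficiency ratio, Ea = (stored/applied)*100.
Ea = (354.63/594.26)*100 = 59.676 %
Therefore the application efficiency = 59.676 %.


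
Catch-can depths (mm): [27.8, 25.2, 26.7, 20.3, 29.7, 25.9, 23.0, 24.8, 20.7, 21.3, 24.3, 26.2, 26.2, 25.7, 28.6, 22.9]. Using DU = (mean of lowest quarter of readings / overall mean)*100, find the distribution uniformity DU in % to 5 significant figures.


sorted lowest 4 of 16: [20.3, 20.7, 21.3, 22.9] -> mean = 21.30000 mm
overall mean = 24.95625 mm
DU = (21.30000/24.95625)*100 = 85.349 %
Therefore the distribution uniformity DU = 85.349 %.


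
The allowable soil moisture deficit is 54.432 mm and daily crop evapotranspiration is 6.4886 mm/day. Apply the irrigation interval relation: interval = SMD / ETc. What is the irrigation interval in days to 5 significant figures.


interval = 54.432 / 6.4886 = 8.3889 days
Therefore the irrigation interval = 8.3889 days.


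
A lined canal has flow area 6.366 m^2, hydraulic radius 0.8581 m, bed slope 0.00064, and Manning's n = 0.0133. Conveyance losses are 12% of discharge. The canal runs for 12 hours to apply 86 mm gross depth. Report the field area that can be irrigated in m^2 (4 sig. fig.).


Approach: apply Manning's equation with a conveyance and depth budget, Q = (1/n)*A*R^(2/3)*S^(1/2); Q_field = Q*(1-loss); Area = Q_field*t/(d/1000).
Step 1 — canal discharge (Manning's equation):
  Q = (1/0.0133) * 6.366 * 0.8581^(2/3) * 0.00064^(1/2) = 10.9344 m^3/s
Step 2 — delivered flow: Q_field = 10.9344*(1 - 12/100) = 9.62232 m^3/s
Step 3 — volume delivered: V = 9.62232 * 12*3600 = 415684 m^3
Step 4 — area served: A = V / (depth/1000) = 415684 / 0.086 = 4834000 m^2
Therefore the field area that can be irrigated = 4834000 m^2.


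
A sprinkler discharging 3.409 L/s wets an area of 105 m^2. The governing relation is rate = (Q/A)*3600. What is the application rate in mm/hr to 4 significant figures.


rate = (3.409 / 105) * 3600 = 116.9 mm/hr
Therefore the application rate = 116.9 mm/hr.


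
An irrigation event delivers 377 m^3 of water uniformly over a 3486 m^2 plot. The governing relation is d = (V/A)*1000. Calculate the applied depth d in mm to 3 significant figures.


d = (377 / 3486) * 1000 = 108 mm
Therefore the applied depth d = 108 mm.


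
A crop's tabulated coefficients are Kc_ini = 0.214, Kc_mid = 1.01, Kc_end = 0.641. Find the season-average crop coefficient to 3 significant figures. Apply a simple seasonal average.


Approach: apply a simple seasonal average, Kc_avg = (Kc_ini + Kc_mid + Kc_end)/3.
Kc_avg = (0.214 + 1.01 + 0.641)/3 = 0.622
Therefore the season-average crop coefficient = 0.622.


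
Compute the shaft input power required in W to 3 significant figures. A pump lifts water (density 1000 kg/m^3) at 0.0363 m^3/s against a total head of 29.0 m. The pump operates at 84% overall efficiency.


Approach: apply hydraulic power then efficiency conversion, P = rho*g*Q*H; P_in = P/eta.
Step 1 — hydraulic power (P = rho*g*Q*H):
  P = 1000 * 9.81 * 0.0363 * 29.0 = 10327 W
Step 2 — input power: P_in = P/eta = 10327 / 0.84 = 12300 W
Therefore the shaft input power required = 12300 W.


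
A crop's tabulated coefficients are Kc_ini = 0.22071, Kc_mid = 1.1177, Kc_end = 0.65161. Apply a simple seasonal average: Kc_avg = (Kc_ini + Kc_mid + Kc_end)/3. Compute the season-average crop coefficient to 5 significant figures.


Kc_avg = (0.22071 + 1.1177 + 0.65161)/3 = 0.66334
Therefore the season-average crop coefficient = 0.66334.


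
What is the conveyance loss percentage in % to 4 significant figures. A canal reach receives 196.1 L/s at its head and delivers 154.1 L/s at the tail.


Approach: apply the conveyance loss ratio, loss% = ((Q_head - Q_tail)/Q_head)*100.
loss = ((196.1 - 154.1)/196.1)*100 = 21.42 %
Therefore the conveyance loss percentage = 21.42 %.


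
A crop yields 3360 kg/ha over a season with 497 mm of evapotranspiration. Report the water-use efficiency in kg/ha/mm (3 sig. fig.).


Approach: apply the water-use efficiency ratio, WUE = yield/ET.
WUE = 3360 / 497 = 6.76 kg/ha/mm
Therefore the water-use efficiency = 6.76 kg/ha/mm.


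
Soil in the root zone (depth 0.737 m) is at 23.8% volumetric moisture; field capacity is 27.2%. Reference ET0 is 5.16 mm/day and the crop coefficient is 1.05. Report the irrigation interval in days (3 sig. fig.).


Approach: apply soil-water budget scheduling, SMD = (FC-theta)/100*depth*1000; ETc = ET0*Kc; interval = SMD/ETc.
Step 1 — soil moisture deficit:
  SMD = (27.2 - 23.8)/100 * 0.737 * 1000 = 25.058 mm
Step 2 — daily crop ET (ETc = ET0*Kc):
  ETc = 5.16 * 1.05 = 5.4180 mm/day
Step 3 — irrigation interval (SMD/ETc):
  interval = 25.058 / 5.4180 = 4.62 days
Therefore the irrigation interval = 4.62 days.


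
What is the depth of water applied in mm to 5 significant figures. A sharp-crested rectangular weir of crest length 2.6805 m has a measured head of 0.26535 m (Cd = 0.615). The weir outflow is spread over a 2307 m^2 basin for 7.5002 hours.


Approach: apply the rectangular weir equation with a volume-to-depth conversion, Q = (2/3)*Cd*L*sqrt(2g)*H^1.5; d = Q*t/A * 1000.
Step 1 — weir discharge:
  Q = (2/3)*0.615*2.6805*sqrt(2*9.81)*0.26535^1.5 = 0.6653924 m^3/s
Step 2 — volume: V = 0.6653924 * 7.5002*3600 = 17966.07 m^3
Step 3 — depth: d = V/A * 1000 = 17966.07/2307 * 1000 = 7787.6 mm
Therefore the depth of water applied = 7787.6 mm.


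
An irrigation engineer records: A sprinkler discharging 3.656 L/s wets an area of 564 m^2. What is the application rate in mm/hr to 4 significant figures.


Approach: apply the application rate relation, rate = (Q/A)*3600.
rate = (3.656 / 564) * 3600 = 23.34 mm/hr
Therefore the application rate = 23.34 mm/hr.


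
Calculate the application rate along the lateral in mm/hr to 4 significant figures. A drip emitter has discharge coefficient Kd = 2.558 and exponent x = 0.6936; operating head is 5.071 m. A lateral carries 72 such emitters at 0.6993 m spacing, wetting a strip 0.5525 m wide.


Approach: apply the emitter equation with a lateral mass balance, q = Kd*h^x; Q = n*q; rate = Q/(n*spacing*width).
Step 1 — single emitter flow (q = Kd*h^x):
  q = 2.558 * 5.071^0.6936 = 7.88776 L/hr
Step 2 — total lateral flow: Q = 72 * 7.88776 = 567.918 L/hr
Step 3 — wetted area: A = 72 * 0.6993 * 0.5525 = 27.8182 m^2
Step 4 — application rate: Q/A = 567.918/27.8182 = 20.42 mm/hr
Therefore the application rate along the lateral = 20.42 mm/hr.


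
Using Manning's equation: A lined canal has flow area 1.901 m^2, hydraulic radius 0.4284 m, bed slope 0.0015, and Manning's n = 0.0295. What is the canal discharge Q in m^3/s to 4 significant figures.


Approach: apply Manning's equation, Q = (1/n)*A*R^(2/3)*S^(1/2).
Q = (1/0.0295) * 1.901 * 0.4284^(2/3) * 0.0015^(1/2) = 1.418 m^3/s
Therefore the canal discharge Q = 1.418 m^3/s.


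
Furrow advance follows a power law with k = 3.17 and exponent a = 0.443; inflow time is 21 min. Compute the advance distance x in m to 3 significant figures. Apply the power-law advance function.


Approach: apply the power-law advance function, x = k*t^a.
x = 3.17 * 21^0.443 = 12.2 m
Therefore the advance distance x = 12.2 m.


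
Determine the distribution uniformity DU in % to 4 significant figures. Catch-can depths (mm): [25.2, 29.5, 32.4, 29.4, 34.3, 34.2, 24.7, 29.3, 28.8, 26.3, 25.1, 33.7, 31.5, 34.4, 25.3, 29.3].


Approach: apply the low-quarter distribution uniformity, DU = (mean of lowest quarter of readings / overall mean)*100.
sorted lowest 4 of 16: [24.7, 25.1, 25.2, 25.3] -> mean = 25.0750 mm
overall mean = 29.5875 mm
DU = (25.0750/29.5875)*100 = 84.75 %
Therefore the distribution uniformity DU = 84.75 %.


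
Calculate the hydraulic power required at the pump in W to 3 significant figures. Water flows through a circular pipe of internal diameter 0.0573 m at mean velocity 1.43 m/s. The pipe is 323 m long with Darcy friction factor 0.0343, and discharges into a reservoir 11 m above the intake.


Approach: apply continuity + Darcy-Weisbach + hydraulic power, Q = A*v; hf = f*(L/D)*(v^2/(2g)); H = static + hf; P = rho*g*Q*H.
Step 1 — flow rate (continuity, Q = A*v):
  A = pi*(0.0573/2)^2 = 0.0025787 m^2
  Q = 0.0025787 * 1.43 = 0.0036875 m^3/s
Step 2 — friction head loss (Darcy-Weisbach):
  hf = 0.0343 * (323/0.0573) * (1.43^2 / (2*9.81))
  hf = 20.152 m
Step 3 — total head: H = 11 + 20.152 = 31.152 m
Step 4 — hydraulic power (P = rho*g*Q*H):
  P = 1000 * 9.81 * 0.0036875 * 31.152 = 1130 W
Therefore the hydraulic power required at the pump = 1130 W.


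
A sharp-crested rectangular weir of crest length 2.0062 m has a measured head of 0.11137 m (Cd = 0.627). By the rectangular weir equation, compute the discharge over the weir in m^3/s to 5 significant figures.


Approach: apply the rectangular weir equation, Q = (2/3)*Cd*L*sqrt(2g)*H^1.5.
Q = (2/3)*0.627*2.0062*sqrt(2*9.81)*0.11137^1.5 = 0.13806 m^3/s
Therefore the discharge over the weir = 0.13806 m^3/s.
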